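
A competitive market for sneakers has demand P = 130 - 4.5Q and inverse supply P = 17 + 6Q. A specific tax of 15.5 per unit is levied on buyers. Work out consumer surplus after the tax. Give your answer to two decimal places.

194.01

Pre-tax equilibrium: 130 - 4.5Q = 17 + 6Q gives Q* = 10.7619, P* = 81.5714.
With the tax, buyers' net willingness to pay falls by 15.5: (130 - 15.5) - 4.5Q = 17 + 6Q, so Q_t = 9.2857. Buyers pay P_b = 88.2143; sellers receive P_s = P_b - 15.5 = 72.7143.
CS = (1/2)(Q_t)(130 - P_b) = (1/2)(9.2857)(41.7857) = 194.0051.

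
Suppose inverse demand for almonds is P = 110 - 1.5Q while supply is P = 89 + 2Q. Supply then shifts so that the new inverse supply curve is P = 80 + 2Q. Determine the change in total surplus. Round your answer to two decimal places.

65.57

Initial equilibrium: Q_0 = 6, P_0 = 101; CS_0 = (1/2)(6)(9) = 27, PS_0 = (1/2)(6)(12) = 36.
New equilibrium: 110 - 1.5Q = 80 + 2Q gives Q_1 = 8.5714, P_1 = 97.1429; CS_1 = 55.102, PS_1 = 73.4694.
Change in total surplus = (55.102 + 73.4694) - (27 + 36) = 65.5714.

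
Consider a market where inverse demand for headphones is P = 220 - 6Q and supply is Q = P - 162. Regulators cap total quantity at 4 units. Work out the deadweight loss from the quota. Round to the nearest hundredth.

64.29

Rewriting supply in inverse form: P = 162 + Q.
Unrestricted equilibrium: Q* = (220 - 162)/(6 + 1) = 8.2857.
At Q = 4 the demand price is 220 - 6(4) = 196 and the supply price is 162 + (4) = 166.
Deadweight loss is the triangle between the curves from 4 to 8.2857: (1/2)(196 - 166)(8.2857 - 4) = 64.2857.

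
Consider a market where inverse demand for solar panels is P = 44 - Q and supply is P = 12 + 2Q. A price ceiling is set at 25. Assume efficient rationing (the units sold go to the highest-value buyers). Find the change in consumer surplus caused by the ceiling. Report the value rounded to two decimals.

45.49

Without the control, 44 - Q = 12 + 2Q so Q* = 10.6667 and P* = 33.3333.
At the ceiling price 25, quantity supplied is (25 - 12)/2 = 6.5; supply is the short side, so Q = 6.5 trades at P = 25.
CS goes from (1/2)(10.6667)(10.6667) = 56.8889 to 102.375 (computed as (44 - 25)(6.5) - (1/2)(1)(6.5)^2), a change of 45.4861.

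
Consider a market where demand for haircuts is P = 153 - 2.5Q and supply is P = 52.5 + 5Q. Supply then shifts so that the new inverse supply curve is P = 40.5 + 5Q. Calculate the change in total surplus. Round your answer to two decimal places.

Initial equilibrium: Q_0 = 13.4, P_0 = 119.5; CS_0 = (1/2)(13.4)(33.5) = 224.45, PS_0 = (1/2)(13.4)(67) = 448.9.
New equilibrium: 153 - 2.5Q = 40.5 + 5Q gives Q_1 = 15, P_1 = 115.5; CS_1 = 281.25, PS_1 = 562.5.
Change in total surplus = (281.25 + 562.5) - (224.45 + 448.9) = 170.4.

170.40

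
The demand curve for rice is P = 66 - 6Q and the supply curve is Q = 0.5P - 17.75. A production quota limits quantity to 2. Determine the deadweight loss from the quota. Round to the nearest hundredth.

13.14

Rewriting supply in inverse form: P = 35.5 + 2Q.
Unrestricted equilibrium: Q* = (66 - 35.5)/(6 + 2) = 3.8125.
At Q = 2 the demand price is 66 - 6(2) = 54 and the supply price is 35.5 + 2(2) = 39.5.
Deadweight loss is the triangle between the curves from 2 to 3.8125: (1/2)(54 - 39.5)(3.8125 - 2) = 13.1406.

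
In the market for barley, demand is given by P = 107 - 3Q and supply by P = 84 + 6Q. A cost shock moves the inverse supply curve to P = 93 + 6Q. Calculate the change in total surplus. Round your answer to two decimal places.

Initial equilibrium: Q_0 = 2.5556, P_0 = 99.3333; CS_0 = (1/2)(2.5556)(7.6667) = 9.7963, PS_0 = (1/2)(2.5556)(15.3333) = 19.5926.
New equilibrium: 107 - 3Q = 93 + 6Q gives Q_1 = 1.5556, P_1 = 102.3333; CS_1 = 3.6296, PS_1 = 7.2593.
Change in total surplus = (3.6296 + 7.2593) - (9.7963 + 19.5926) = -18.5.

-18.50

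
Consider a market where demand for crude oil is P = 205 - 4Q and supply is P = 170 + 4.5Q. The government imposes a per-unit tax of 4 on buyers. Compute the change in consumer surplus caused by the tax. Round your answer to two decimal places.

Without the tax, 205 - 4Q = 170 + 4.5Q so Q* = 4.1176 and P* = 188.5294.
With the tax, buyers' net willingness to pay falls by 4: (205 - 4) - 4Q = 170 + 4.5Q, so Q_t = 3.6471. Buyers pay P_b = 190.4118; sellers receive P_s = P_b - 4 = 186.4118.
Consumers lose the trapezoid between P* and P_b out to Q_t plus the triangle from Q_t to Q*: change in CS = 26.6021 - 33.91 = -7.308.

-7.31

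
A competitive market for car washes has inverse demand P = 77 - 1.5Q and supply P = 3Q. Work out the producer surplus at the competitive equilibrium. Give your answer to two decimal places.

Equilibrium: 77 - 1.5Q = 3Q, so Q* = 17.1111 and P* = 51.3333.
Producer surplus is the triangle above supply below P*: (1/2)(17.1111)(51.3333 - 0) = (1/2)(17.1111)(51.3333) = 439.1852.

439.19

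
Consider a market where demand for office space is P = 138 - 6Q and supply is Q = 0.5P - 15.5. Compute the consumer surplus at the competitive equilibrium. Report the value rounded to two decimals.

Rewriting supply in inverse form: P = 31 + 2Q.
Equilibrium: 138 - 6Q = 31 + 2Q, so Q* = 13.375 and P* = 57.75.
CS is the area between the demand curve and P* from 0 to Q*: (1/2)(13.375)(80.25) = 536.6719.

536.67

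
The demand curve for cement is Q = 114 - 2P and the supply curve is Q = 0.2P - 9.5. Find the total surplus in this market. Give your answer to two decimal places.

Rewriting demand in inverse form: P = 57 - 0.5Q.
Rewriting supply in inverse form: P = 47.5 + 5Q.
Set 57 - 0.5Q = 47.5 + 5Q, which gives 9.5 = 5.5Q, so Q* = 1.7273 and P* = 57 - 0.5(1.7273) = 56.1364.
Total surplus is the full triangle between the curves from 0 to Q*: (1/2)(1.7273)(57 - 47.5) = 8.2045.

8.20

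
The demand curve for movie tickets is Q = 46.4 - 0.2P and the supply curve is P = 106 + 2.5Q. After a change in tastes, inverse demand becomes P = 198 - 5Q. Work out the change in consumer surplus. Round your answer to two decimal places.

Rewriting demand in inverse form: P = 232 - 5Q.
Initial equilibrium: Q_0 = 16.8, P_0 = 148; CS_0 = (1/2)(16.8)(84) = 705.6, PS_0 = (1/2)(16.8)(42) = 352.8.
New equilibrium: 198 - 5Q = 106 + 2.5Q gives Q_1 = 12.2667, P_1 = 136.6667; CS_1 = 376.1778, PS_1 = 188.0889.
Change in consumer surplus = 376.1778 - 705.6 = -329.4222.

-329.42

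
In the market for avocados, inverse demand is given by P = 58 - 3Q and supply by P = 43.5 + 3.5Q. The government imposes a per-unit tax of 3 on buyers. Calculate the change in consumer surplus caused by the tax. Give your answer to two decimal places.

-2.77

Pre-tax equilibrium: 58 - 3Q = 43.5 + 3.5Q gives Q* = 2.2308, P* = 51.3077.
With the tax, buyers' net willingness to pay falls by 3: (58 - 3) - 3Q = 43.5 + 3.5Q, so Q_t = 1.7692. Buyers pay P_b = 52.6923; sellers receive P_s = P_b - 3 = 49.6923.
Consumers lose the trapezoid between P* and P_b out to Q_t plus the triangle from Q_t to Q*: change in CS = 4.6953 - 7.4645 = -2.7692.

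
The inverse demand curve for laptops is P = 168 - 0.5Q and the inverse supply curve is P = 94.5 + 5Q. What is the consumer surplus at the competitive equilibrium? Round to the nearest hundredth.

44.65

Equilibrium: 168 - 0.5Q = 94.5 + 5Q, so Q* = 13.3636 and P* = 161.3182.
Consumer surplus is the triangle under demand above P*: (1/2)(13.3636)(168 - 161.3182) = (1/2)(13.3636)(6.6818) = 44.6467.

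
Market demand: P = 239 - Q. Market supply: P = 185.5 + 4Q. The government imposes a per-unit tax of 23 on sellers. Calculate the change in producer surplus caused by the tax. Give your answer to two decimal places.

-154.56

Pre-tax equilibrium: 239 - Q = 185.5 + 4Q gives Q* = 10.7, P* = 228.3.
A tax on sellers shifts supply up by 23: 239 - Q = 185.5 + 4Q + 23, so Q_t = 6.1. Buyers pay P_b = 232.9; sellers receive P_s = P_b - 23 = 209.9.
PS falls from (1/2)(10.7)(42.8) = 228.98 to (1/2)(6.1)(24.4) = 74.42, a change of -154.56.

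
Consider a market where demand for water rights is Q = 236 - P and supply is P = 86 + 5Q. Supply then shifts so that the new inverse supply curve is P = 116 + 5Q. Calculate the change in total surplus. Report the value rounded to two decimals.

Rewriting demand in inverse form: P = 236 - Q.
Initial equilibrium: Q_0 = 25, P_0 = 211; CS_0 = (1/2)(25)(25) = 312.5, PS_0 = (1/2)(25)(125) = 1562.5.
New equilibrium: 236 - Q = 116 + 5Q gives Q_1 = 20, P_1 = 216; CS_1 = 200, PS_1 = 1000.
Change in total surplus = (200 + 1000) - (312.5 + 1562.5) = -675.

-675.00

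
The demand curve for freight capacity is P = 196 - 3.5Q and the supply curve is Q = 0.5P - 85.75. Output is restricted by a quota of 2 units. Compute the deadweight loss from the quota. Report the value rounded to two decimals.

Rewriting supply in inverse form: P = 171.5 + 2Q.
Without the quota, 196 - 3.5Q = 171.5 + 2Q gives Q* = 4.4545.
At Q = 2 the demand price is 196 - 3.5(2) = 189 and the supply price is 171.5 + 2(2) = 175.5.
DWL = (1/2)(gap between curves at 2) x (Q* - 2) = (1/2)(13.5)(2.4545) = 16.5682.

16.57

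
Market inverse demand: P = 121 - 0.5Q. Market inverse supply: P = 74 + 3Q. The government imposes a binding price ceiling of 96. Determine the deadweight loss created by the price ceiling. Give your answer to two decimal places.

65.02

Without the control, 121 - 0.5Q = 74 + 3Q so Q* = 13.4286 and P* = 114.2857.
At the ceiling price 96, quantity supplied is (96 - 74)/3 = 7.3333; supply is the short side, so Q = 7.3333 trades at P = 96.
The lost-trades triangle has base Q* - 7.3333 = 6.0952 and height equal to the gap between the curves at Q = 7.3333, which is 117.3333 - 96 = 21.3333. DWL = (1/2)(6.0952)(21.3333) = 65.0159.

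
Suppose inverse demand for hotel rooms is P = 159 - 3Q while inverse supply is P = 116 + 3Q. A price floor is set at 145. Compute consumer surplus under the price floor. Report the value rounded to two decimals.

Free-market equilibrium: 159 - 3Q = 116 + 3Q gives Q* = 7.1667, P* = 137.5.
At the floor price 145, quantity demanded is (159 - 145)/3 = 4.6667; demand is the short side, so Q = 4.6667 trades at P = 145.
CS is the triangle under demand above 145: (1/2)(4.6667)(159 - 145) = 32.6667.

32.67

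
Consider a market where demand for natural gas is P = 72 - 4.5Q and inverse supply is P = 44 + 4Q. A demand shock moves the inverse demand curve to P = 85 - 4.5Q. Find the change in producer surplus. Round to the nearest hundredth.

24.83

Initial equilibrium: Q_0 = 3.2941, P_0 = 57.1765; CS_0 = (1/2)(3.2941)(14.8235) = 24.4152, PS_0 = (1/2)(3.2941)(13.1765) = 21.7024.
New equilibrium: 85 - 4.5Q = 44 + 4Q gives Q_1 = 4.8235, P_1 = 63.2941; CS_1 = 52.3495, PS_1 = 46.5329.
Change in producer surplus = 46.5329 - 21.7024 = 24.8304.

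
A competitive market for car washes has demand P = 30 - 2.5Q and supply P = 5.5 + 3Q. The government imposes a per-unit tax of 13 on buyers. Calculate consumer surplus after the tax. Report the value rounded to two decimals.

5.46

Pre-tax equilibrium: 30 - 2.5Q = 5.5 + 3Q gives Q* = 4.4545, P* = 18.8636.
A tax on buyers shifts demand down by 13: (30 - 13) - 2.5Q = 5.5 + 3Q, so Q_t = 2.0909. Buyers pay P_b = 24.7727; sellers receive P_s = P_b - 13 = 11.7727.
Consumer surplus is the triangle under demand above P_b: (1/2)(2.0909)(30 - 24.7727) = 5.4649.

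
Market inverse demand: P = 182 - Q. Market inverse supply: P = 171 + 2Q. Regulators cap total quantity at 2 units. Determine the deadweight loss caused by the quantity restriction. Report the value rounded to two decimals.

4.17

Without the quota, 182 - Q = 171 + 2Q gives Q* = 3.6667.
At Q = 2 the demand price is 182 - (2) = 180 and the supply price is 171 + 2(2) = 175.
DWL = (1/2)(gap between curves at 2) x (Q* - 2) = (1/2)(5)(1.6667) = 4.1667.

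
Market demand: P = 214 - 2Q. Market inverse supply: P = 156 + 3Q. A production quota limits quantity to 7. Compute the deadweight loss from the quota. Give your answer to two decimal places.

Unrestricted equilibrium: Q* = (214 - 156)/(2 + 3) = 11.6.
At Q = 7 the demand price is 214 - 2(7) = 200 and the supply price is 156 + 3(7) = 177.
DWL = (1/2)(gap between curves at 7) x (Q* - 7) = (1/2)(23)(4.6) = 52.9.

52.90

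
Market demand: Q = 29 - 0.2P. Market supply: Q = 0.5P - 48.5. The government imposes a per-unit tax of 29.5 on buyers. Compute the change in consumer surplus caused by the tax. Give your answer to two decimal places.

Rewriting demand in inverse form: P = 145 - 5Q.
Rewriting supply in inverse form: P = 97 + 2Q.
Without the tax, 145 - 5Q = 97 + 2Q so Q* = 6.8571 and P* = 110.7143.
A tax on buyers shifts demand down by 29.5: (145 - 29.5) - 5Q = 97 + 2Q, so Q_t = 2.6429. Buyers pay P_b = 131.7857; sellers receive P_s = P_b - 29.5 = 102.2857.
CS falls from (1/2)(6.8571)(34.2857) = 117.551 to (1/2)(2.6429)(13.2143) = 17.4617, a change of -100.0893.

-100.09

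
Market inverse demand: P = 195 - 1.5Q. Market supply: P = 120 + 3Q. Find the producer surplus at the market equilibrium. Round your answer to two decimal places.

Set 195 - 1.5Q = 120 + 3Q, which gives 75 = 4.5Q, so Q* = 16.6667 and P* = 195 - 1.5(16.6667) = 170.
PS is the area between P* and the supply curve from 0 to Q*: (1/2)(16.6667)(50) = 416.6667.

416.67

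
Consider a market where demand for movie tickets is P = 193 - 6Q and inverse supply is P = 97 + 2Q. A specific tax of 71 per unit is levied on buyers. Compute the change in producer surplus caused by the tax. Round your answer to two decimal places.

Pre-tax equilibrium: 193 - 6Q = 97 + 2Q gives Q* = 12, P* = 121.
With the tax, buyers' net willingness to pay falls by 71: (193 - 71) - 6Q = 97 + 2Q, so Q_t = 3.125. Buyers pay P_b = 174.25; sellers receive P_s = P_b - 71 = 103.25.
Producers lose the trapezoid between P_s and P* out to Q_t plus the triangle from Q_t to Q*: change in PS = 9.7656 - 144 = -134.2344.

-134.23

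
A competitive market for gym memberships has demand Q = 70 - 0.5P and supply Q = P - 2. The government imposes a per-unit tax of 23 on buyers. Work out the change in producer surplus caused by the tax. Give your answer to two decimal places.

-323.28

Rewriting demand in inverse form: P = 140 - 2Q.
Rewriting supply in inverse form: P = 2 + Q.
Without the tax, 140 - 2Q = 2 + Q so Q* = 46 and P* = 48.
With the tax, buyers' net willingness to pay falls by 23: (140 - 23) - 2Q = 2 + Q, so Q_t = 38.3333. Buyers pay P_b = 63.3333; sellers receive P_s = P_b - 23 = 40.3333.
PS falls from (1/2)(46)(46) = 1058 to (1/2)(38.3333)(38.3333) = 734.7222, a change of -323.2778.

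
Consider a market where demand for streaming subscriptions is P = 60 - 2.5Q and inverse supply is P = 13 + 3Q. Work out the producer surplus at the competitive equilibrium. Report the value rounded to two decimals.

Set 60 - 2.5Q = 13 + 3Q, which gives 47 = 5.5Q, so Q* = 8.5455 and P* = 60 - 2.5(8.5455) = 38.6364.
PS is the area between P* and the supply curve from 0 to Q*: (1/2)(8.5455)(25.6364) = 109.5372.

109.54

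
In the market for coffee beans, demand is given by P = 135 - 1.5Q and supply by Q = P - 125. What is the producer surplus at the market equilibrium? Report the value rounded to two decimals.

8.00

Rewriting supply in inverse form: P = 125 + Q.
Equilibrium: 135 - 1.5Q = 125 + Q, so Q* = 4 and P* = 129.
PS is the area between P* and the supply curve from 0 to Q*: (1/2)(4)(4) = 8.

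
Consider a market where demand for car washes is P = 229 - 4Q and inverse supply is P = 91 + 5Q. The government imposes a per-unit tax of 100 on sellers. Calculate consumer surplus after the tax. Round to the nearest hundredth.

Without the tax, 229 - 4Q = 91 + 5Q so Q* = 15.3333 and P* = 167.6667.
With the tax, sellers need 100 more per unit: 229 - 4Q = 91 + 5Q + 100, so Q_t = 4.2222. Buyers pay P_b = 212.1111; sellers receive P_s = P_b - 100 = 112.1111.
Consumer surplus is the triangle under demand above P_b: (1/2)(4.2222)(229 - 212.1111) = 35.6543.

35.65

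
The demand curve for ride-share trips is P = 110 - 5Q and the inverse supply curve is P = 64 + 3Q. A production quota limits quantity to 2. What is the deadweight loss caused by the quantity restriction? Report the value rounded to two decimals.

56.25

Without the quota, 110 - 5Q = 64 + 3Q gives Q* = 5.75.
At Q = 2 the demand price is 110 - 5(2) = 100 and the supply price is 64 + 3(2) = 70.
Deadweight loss is the triangle between the curves from 2 to 5.75: (1/2)(100 - 70)(5.75 - 2) = 56.25.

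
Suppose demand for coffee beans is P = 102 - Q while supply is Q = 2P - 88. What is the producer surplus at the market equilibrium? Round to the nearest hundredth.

373.78

Rewriting supply in inverse form: P = 44 + 0.5Q.
Equilibrium: 102 - Q = 44 + 0.5Q, so Q* = 38.6667 and P* = 63.3333.
The supply curve's price intercept is 44, so PS = (1/2)(Q*)(P* - 44) = (1/2)(38.6667)(19.3333) = 373.7778.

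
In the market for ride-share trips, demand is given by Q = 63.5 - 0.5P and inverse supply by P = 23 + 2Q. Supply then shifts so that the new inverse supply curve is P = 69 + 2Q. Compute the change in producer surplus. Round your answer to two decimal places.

Rewriting demand in inverse form: P = 127 - 2Q.
Initial equilibrium: Q_0 = 26, P_0 = 75; CS_0 = (1/2)(26)(52) = 676, PS_0 = (1/2)(26)(52) = 676.
New equilibrium: 127 - 2Q = 69 + 2Q gives Q_1 = 14.5, P_1 = 98; CS_1 = 210.25, PS_1 = 210.25.
Change in producer surplus = 210.25 - 676 = -465.75.

-465.75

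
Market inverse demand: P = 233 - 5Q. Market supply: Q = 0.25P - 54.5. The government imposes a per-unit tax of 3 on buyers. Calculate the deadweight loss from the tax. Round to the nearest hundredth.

0.50

Rewriting supply in inverse form: P = 218 + 4Q.
Pre-tax equilibrium: 233 - 5Q = 218 + 4Q gives Q* = 1.6667, P* = 224.6667.
With the tax, buyers' net willingness to pay falls by 3: (233 - 3) - 5Q = 218 + 4Q, so Q_t = 1.3333. Buyers pay P_b = 226.3333; sellers receive P_s = P_b - 3 = 223.3333.
Deadweight loss is the triangle between the curves from Q_t to Q*: (1/2)(1.6667 - 1.3333)(3) = 0.5.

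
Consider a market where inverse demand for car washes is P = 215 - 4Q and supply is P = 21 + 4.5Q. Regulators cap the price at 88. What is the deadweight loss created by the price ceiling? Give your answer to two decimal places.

Free-market equilibrium: 215 - 4Q = 21 + 4.5Q gives Q* = 22.8235, P* = 123.7059.
At P = 88, sellers supply (88 - 21)/4.5 = 14.8889 while buyers want more, so the quantity traded is 14.8889 at price 88.
The lost-trades triangle has base Q* - 14.8889 = 7.9346 and height equal to the gap between the curves at Q = 14.8889, which is 155.4444 - 88 = 67.4444. DWL = (1/2)(7.9346)(67.4444) = 267.5737.

267.57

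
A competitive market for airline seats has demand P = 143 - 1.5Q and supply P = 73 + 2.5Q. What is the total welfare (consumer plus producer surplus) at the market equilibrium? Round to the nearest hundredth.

Equilibrium: 143 - 1.5Q = 73 + 2.5Q, so Q* = 17.5 and P* = 116.75.
Total surplus is the full triangle between the curves from 0 to Q*: (1/2)(17.5)(143 - 73) = 612.5.

612.50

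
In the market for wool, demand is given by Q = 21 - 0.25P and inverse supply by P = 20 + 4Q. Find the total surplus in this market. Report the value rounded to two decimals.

256.00

Rewriting demand in inverse form: P = 84 - 4Q.
Setting demand equal to supply, 64 = 8Q, so Q* = 8 and P* = 52.
CS = (1/2)(8)(32) = 128 and PS = (1/2)(8)(32) = 128, so total surplus = 256.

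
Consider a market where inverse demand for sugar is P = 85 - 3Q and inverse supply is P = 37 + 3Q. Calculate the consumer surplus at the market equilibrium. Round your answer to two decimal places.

96.00

Equilibrium: 85 - 3Q = 37 + 3Q, so Q* = 8 and P* = 61.
The demand choke price is 85, so CS = (1/2)(Q*)(85 - P*) = (1/2)(8)(24) = 96.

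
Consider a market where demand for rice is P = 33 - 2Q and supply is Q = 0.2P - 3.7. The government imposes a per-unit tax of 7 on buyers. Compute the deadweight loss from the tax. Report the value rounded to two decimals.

Rewriting supply in inverse form: P = 18.5 + 5Q.
Pre-tax equilibrium: 33 - 2Q = 18.5 + 5Q gives Q* = 2.0714, P* = 28.8571.
With the tax, buyers' net willingness to pay falls by 7: (33 - 7) - 2Q = 18.5 + 5Q, so Q_t = 1.0714. Buyers pay P_b = 30.8571; sellers receive P_s = P_b - 7 = 23.8571.
The welfare triangle lost has base Q* - Q_t = 1 and height t = 7, so DWL = (1/2)(1)(7) = 3.5.

3.50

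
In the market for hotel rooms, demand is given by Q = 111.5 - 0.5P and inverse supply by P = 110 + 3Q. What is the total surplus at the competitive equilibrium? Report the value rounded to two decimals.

Rewriting demand in inverse form: P = 223 - 2Q.
Setting demand equal to supply, 113 = 5Q, so Q* = 22.6 and P* = 177.8.
Total surplus is the full triangle between the curves from 0 to Q*: (1/2)(22.6)(223 - 110) = 1276.9.

1276.90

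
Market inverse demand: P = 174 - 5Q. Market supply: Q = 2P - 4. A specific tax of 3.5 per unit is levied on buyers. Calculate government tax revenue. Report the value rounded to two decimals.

Rewriting supply in inverse form: P = 2 + 0.5Q.
Pre-tax equilibrium: 174 - 5Q = 2 + 0.5Q gives Q* = 31.2727, P* = 17.6364.
With the tax, buyers' net willingness to pay falls by 3.5: (174 - 3.5) - 5Q = 2 + 0.5Q, so Q_t = 30.6364. Buyers pay P_b = 20.8182; sellers receive P_s = P_b - 3.5 = 17.3182.
Revenue is the tax times quantity traded: 3.5 x 30.6364 = 107.2273.

107.23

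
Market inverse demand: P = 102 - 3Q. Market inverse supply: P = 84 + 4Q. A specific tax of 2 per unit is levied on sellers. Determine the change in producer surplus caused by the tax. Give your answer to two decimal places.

-2.78

Pre-tax equilibrium: 102 - 3Q = 84 + 4Q gives Q* = 2.5714, P* = 94.2857.
A tax on sellers shifts supply up by 2: 102 - 3Q = 84 + 4Q + 2, so Q_t = 2.2857. Buyers pay P_b = 95.1429; sellers receive P_s = P_b - 2 = 93.1429.
PS falls from (1/2)(2.5714)(10.2857) = 13.2245 to (1/2)(2.2857)(9.1429) = 10.449, a change of -2.7755.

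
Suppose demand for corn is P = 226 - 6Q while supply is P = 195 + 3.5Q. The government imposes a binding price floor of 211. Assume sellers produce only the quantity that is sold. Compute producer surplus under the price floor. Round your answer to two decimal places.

Without the control, 226 - 6Q = 195 + 3.5Q so Q* = 3.2632 and P* = 206.4211.
At the floor price 211, quantity demanded is (226 - 211)/6 = 2.5; demand is the short side, so Q = 2.5 trades at P = 211.
The supply price at Q = 2.5 is 203.75. PS is the trapezoid between 211 and supply over [0, 2.5]: (1/2)[(211 - 195) + (211 - 203.75)](2.5) = 29.0625.

29.06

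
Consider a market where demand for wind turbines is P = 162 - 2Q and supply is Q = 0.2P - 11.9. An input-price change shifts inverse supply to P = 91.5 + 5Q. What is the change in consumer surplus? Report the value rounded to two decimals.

-112.98

Rewriting supply in inverse form: P = 59.5 + 5Q.
Initial equilibrium: Q_0 = 14.6429, P_0 = 132.7143; CS_0 = (1/2)(14.6429)(29.2857) = 214.4133, PS_0 = (1/2)(14.6429)(73.2143) = 536.0332.
New equilibrium: 162 - 2Q = 91.5 + 5Q gives Q_1 = 10.0714, P_1 = 141.8571; CS_1 = 101.4337, PS_1 = 253.5842.
Change in consumer surplus = 101.4337 - 214.4133 = -112.9796.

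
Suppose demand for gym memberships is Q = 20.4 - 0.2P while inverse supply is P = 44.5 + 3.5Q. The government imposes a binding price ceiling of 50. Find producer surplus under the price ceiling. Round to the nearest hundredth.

Rewriting demand in inverse form: P = 102 - 5Q.
Without the control, 102 - 5Q = 44.5 + 3.5Q so Q* = 6.7647 and P* = 68.1765.
At P = 50, sellers supply (50 - 44.5)/3.5 = 1.5714 while buyers want more, so the quantity traded is 1.5714 at price 50.
PS is the triangle above supply below 50: (1/2)(1.5714)(50 - 44.5) = 4.3214.

4.32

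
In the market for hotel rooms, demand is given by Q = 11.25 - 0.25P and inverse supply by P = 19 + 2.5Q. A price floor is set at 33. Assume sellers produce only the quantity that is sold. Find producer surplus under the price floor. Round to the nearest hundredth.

Rewriting demand in inverse form: P = 45 - 4Q.
Without the control, 45 - 4Q = 19 + 2.5Q so Q* = 4 and P* = 29.
At the floor price 33, quantity demanded is (45 - 33)/4 = 3; demand is the short side, so Q = 3 trades at P = 33.
The supply price at Q = 3 is 26.5. PS is the trapezoid between 33 and supply over [0, 3]: (1/2)[(33 - 19) + (33 - 26.5)](3) = 30.75.

30.75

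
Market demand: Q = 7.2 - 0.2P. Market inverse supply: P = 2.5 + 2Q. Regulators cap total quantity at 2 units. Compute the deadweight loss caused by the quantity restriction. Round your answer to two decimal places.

27.16

Rewriting demand in inverse form: P = 36 - 5Q.
Without the quota, 36 - 5Q = 2.5 + 2Q gives Q* = 4.7857.
At Q = 2 the demand price is 36 - 5(2) = 26 and the supply price is 2.5 + 2(2) = 6.5.
Deadweight loss is the triangle between the curves from 2 to 4.7857: (1/2)(26 - 6.5)(4.7857 - 2) = 27.1607.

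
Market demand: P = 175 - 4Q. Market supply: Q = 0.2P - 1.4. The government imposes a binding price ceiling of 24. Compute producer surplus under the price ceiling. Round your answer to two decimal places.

Rewriting supply in inverse form: P = 7 + 5Q.
Free-market equilibrium: 175 - 4Q = 7 + 5Q gives Q* = 18.6667, P* = 100.3333.
At the ceiling price 24, quantity supplied is (24 - 7)/5 = 3.4; supply is the short side, so Q = 3.4 trades at P = 24.
PS is the triangle above supply below 24: (1/2)(3.4)(24 - 7) = 28.9.

28.90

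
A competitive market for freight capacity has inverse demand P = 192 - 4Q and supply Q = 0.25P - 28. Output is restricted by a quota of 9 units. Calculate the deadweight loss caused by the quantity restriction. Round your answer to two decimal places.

Rewriting supply in inverse form: P = 112 + 4Q.
Unrestricted equilibrium: Q* = (192 - 112)/(4 + 4) = 10.
At Q = 9 the demand price is 192 - 4(9) = 156 and the supply price is 112 + 4(9) = 148.
DWL = (1/2)(gap between curves at 9) x (Q* - 9) = (1/2)(8)(1) = 4.

4.00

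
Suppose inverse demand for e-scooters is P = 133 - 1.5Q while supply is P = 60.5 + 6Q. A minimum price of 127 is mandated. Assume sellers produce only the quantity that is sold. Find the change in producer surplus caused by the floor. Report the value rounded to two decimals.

-62.33

Free-market equilibrium: 133 - 1.5Q = 60.5 + 6Q gives Q* = 9.6667, P* = 118.5.
At the floor price 127, quantity demanded is (133 - 127)/1.5 = 4; demand is the short side, so Q = 4 trades at P = 127.
PS goes from (1/2)(9.6667)(58) = 280.3333 to 218 (computed as (127 - 60.5)(4) - (1/2)(6)(4)^2), a change of -62.3333.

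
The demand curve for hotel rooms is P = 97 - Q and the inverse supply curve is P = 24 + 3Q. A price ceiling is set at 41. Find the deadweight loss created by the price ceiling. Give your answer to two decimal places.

316.68

Free-market equilibrium: 97 - Q = 24 + 3Q gives Q* = 18.25, P* = 78.75.
At P = 41, sellers supply (41 - 24)/3 = 5.6667 while buyers want more, so the quantity traded is 5.6667 at price 41.
At Q = 5.6667 the demand price is 91.3333 and the supply price is 41. Deadweight loss is the triangle between the curves from 5.6667 to 18.25: (1/2)(91.3333 - 41)(18.25 - 5.6667) = 316.6806.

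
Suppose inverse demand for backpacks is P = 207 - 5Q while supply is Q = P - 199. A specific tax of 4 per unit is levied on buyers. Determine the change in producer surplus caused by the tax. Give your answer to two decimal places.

Rewriting supply in inverse form: P = 199 + Q.
Without the tax, 207 - 5Q = 199 + Q so Q* = 1.3333 and P* = 200.3333.
A tax on buyers shifts demand down by 4: (207 - 4) - 5Q = 199 + Q, so Q_t = 0.6667. Buyers pay P_b = 203.6667; sellers receive P_s = P_b - 4 = 199.6667.
PS falls from (1/2)(1.3333)(1.3333) = 0.8889 to (1/2)(0.6667)(0.6667) = 0.2222, a change of -0.6667.

-0.67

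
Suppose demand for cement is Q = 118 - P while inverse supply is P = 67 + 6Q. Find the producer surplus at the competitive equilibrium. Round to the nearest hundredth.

Rewriting demand in inverse form: P = 118 - Q.
Set 118 - Q = 67 + 6Q, which gives 51 = 7Q, so Q* = 7.2857 and P* = 118 - (7.2857) = 110.7143.
The supply curve's price intercept is 67, so PS = (1/2)(Q*)(P* - 67) = (1/2)(7.2857)(43.7143) = 159.2449.

159.24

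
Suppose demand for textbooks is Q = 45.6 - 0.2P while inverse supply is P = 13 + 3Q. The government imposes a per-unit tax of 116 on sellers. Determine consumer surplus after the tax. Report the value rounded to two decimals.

Rewriting demand in inverse form: P = 228 - 5Q.
Pre-tax equilibrium: 228 - 5Q = 13 + 3Q gives Q* = 26.875, P* = 93.625.
A tax on sellers shifts supply up by 116: 228 - 5Q = 13 + 3Q + 116, so Q_t = 12.375. Buyers pay P_b = 166.125; sellers receive P_s = P_b - 116 = 50.125.
Consumer surplus is the triangle under demand above P_b: (1/2)(12.375)(228 - 166.125) = 382.8516.

382.85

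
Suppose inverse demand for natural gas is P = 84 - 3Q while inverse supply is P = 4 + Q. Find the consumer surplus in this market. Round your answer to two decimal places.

Set 84 - 3Q = 4 + Q, which gives 80 = 4Q, so Q* = 20 and P* = 84 - 3(20) = 24.
CS is the area between the demand curve and P* from 0 to Q*: (1/2)(20)(60) = 600.

600.00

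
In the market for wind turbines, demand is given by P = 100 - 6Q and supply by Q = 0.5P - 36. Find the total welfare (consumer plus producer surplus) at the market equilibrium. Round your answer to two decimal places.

49.00

Rewriting supply in inverse form: P = 72 + 2Q.
Equilibrium: 100 - 6Q = 72 + 2Q, so Q* = 3.5 and P* = 79.
Total surplus is the full triangle between the curves from 0 to Q*: (1/2)(3.5)(100 - 72) = 49.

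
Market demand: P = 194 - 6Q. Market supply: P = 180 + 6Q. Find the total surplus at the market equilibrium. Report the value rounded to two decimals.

Set 194 - 6Q = 180 + 6Q, which gives 14 = 12Q, so Q* = 1.1667 and P* = 194 - 6(1.1667) = 187.
Total surplus is the full triangle between the curves from 0 to Q*: (1/2)(1.1667)(194 - 180) = 8.1667.

8.17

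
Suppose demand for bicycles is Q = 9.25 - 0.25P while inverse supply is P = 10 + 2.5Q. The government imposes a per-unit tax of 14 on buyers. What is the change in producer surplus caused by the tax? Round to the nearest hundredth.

Rewriting demand in inverse form: P = 37 - 4Q.
Without the tax, 37 - 4Q = 10 + 2.5Q so Q* = 4.1538 and P* = 20.3846.
A tax on buyers shifts demand down by 14: (37 - 14) - 4Q = 10 + 2.5Q, so Q_t = 2. Buyers pay P_b = 29; sellers receive P_s = P_b - 14 = 15.
Producers lose the trapezoid between P_s and P* out to Q_t plus the triangle from Q_t to Q*: change in PS = 5 - 21.568 = -16.568.

-16.57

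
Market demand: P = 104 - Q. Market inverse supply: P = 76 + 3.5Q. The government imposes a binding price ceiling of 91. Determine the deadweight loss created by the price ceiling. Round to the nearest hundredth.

8.44

Without the control, 104 - Q = 76 + 3.5Q so Q* = 6.2222 and P* = 97.7778.
At the ceiling price 91, quantity supplied is (91 - 76)/3.5 = 4.2857; supply is the short side, so Q = 4.2857 trades at P = 91.
The lost-trades triangle has base Q* - 4.2857 = 1.9365 and height equal to the gap between the curves at Q = 4.2857, which is 99.7143 - 91 = 8.7143. DWL = (1/2)(1.9365)(8.7143) = 8.4376.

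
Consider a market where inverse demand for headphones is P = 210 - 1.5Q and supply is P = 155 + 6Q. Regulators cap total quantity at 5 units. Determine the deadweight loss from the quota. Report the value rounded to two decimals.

Unrestricted equilibrium: Q* = (210 - 155)/(1.5 + 6) = 7.3333.
At Q = 5 the demand price is 210 - 1.5(5) = 202.5 and the supply price is 155 + 6(5) = 185.
DWL = (1/2)(gap between curves at 5) x (Q* - 5) = (1/2)(17.5)(2.3333) = 20.4167.

20.42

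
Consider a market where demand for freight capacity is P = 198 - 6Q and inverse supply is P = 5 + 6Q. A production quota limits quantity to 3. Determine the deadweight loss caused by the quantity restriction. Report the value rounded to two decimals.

1027.04

Without the quota, 198 - 6Q = 5 + 6Q gives Q* = 16.0833.
At Q = 3 the demand price is 198 - 6(3) = 180 and the supply price is 5 + 6(3) = 23.
DWL = (1/2)(gap between curves at 3) x (Q* - 3) = (1/2)(157)(13.0833) = 1027.0417.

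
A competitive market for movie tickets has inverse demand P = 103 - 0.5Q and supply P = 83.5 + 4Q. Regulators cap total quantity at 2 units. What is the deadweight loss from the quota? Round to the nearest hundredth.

Unrestricted equilibrium: Q* = (103 - 83.5)/(0.5 + 4) = 4.3333.
At Q = 2 the demand price is 103 - 0.5(2) = 102 and the supply price is 83.5 + 4(2) = 91.5.
Deadweight loss is the triangle between the curves from 2 to 4.3333: (1/2)(102 - 91.5)(4.3333 - 2) = 12.25.

12.25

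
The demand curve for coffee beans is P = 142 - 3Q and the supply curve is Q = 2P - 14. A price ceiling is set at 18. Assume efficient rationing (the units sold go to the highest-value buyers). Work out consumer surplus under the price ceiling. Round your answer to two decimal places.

2002.00

Rewriting supply in inverse form: P = 7 + 0.5Q.
Without the control, 142 - 3Q = 7 + 0.5Q so Q* = 38.5714 and P* = 26.2857.
At P = 18, sellers supply (18 - 7)/0.5 = 22 while buyers want more, so the quantity traded is 22 at price 18.
The demand price at Q = 22 is 76. CS is the trapezoid between demand and 18 over [0, 22]: (1/2)[(142 - 18) + (76 - 18)](22) = 2002.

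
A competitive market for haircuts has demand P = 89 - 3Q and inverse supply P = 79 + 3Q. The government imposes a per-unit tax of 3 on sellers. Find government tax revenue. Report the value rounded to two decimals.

3.50

Pre-tax equilibrium: 89 - 3Q = 79 + 3Q gives Q* = 1.6667, P* = 84.
With the tax, sellers need 3 more per unit: 89 - 3Q = 79 + 3Q + 3, so Q_t = 1.1667. Buyers pay P_b = 85.5; sellers receive P_s = P_b - 3 = 82.5.
Tax revenue = t x Q_t = 3 x 1.1667 = 3.5.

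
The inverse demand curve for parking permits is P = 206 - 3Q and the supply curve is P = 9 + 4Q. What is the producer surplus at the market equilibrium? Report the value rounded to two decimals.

Setting demand equal to supply, 197 = 7Q, so Q* = 28.1429 and P* = 121.5714.
PS is the area between P* and the supply curve from 0 to Q*: (1/2)(28.1429)(112.5714) = 1584.0408.

1584.04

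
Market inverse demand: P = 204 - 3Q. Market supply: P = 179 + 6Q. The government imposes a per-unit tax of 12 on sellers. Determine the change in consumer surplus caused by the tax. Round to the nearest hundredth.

Pre-tax equilibrium: 204 - 3Q = 179 + 6Q gives Q* = 2.7778, P* = 195.6667.
With the tax, sellers need 12 more per unit: 204 - 3Q = 179 + 6Q + 12, so Q_t = 1.4444. Buyers pay P_b = 199.6667; sellers receive P_s = P_b - 12 = 187.6667.
Consumers lose the trapezoid between P* and P_b out to Q_t plus the triangle from Q_t to Q*: change in CS = 3.1296 - 11.5741 = -8.4444.

-8.44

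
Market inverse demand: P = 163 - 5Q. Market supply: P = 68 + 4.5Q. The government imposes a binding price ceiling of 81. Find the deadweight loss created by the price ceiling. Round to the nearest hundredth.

Without the control, 163 - 5Q = 68 + 4.5Q so Q* = 10 and P* = 113.
At the ceiling price 81, quantity supplied is (81 - 68)/4.5 = 2.8889; supply is the short side, so Q = 2.8889 trades at P = 81.
The lost-trades triangle has base Q* - 2.8889 = 7.1111 and height equal to the gap between the curves at Q = 2.8889, which is 148.5556 - 81 = 67.5556. DWL = (1/2)(7.1111)(67.5556) = 240.1975.

240.20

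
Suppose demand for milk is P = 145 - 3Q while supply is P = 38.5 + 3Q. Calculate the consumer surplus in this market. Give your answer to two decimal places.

472.59

Setting demand equal to supply, 106.5 = 6Q, so Q* = 17.75 and P* = 91.75.
CS is the area between the demand curve and P* from 0 to Q*: (1/2)(17.75)(53.25) = 472.5938.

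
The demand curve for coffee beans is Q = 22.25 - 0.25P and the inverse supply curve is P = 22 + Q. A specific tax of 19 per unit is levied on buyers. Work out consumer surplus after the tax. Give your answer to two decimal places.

Rewriting demand in inverse form: P = 89 - 4Q.
Without the tax, 89 - 4Q = 22 + Q so Q* = 13.4 and P* = 35.4.
A tax on buyers shifts demand down by 19: (89 - 19) - 4Q = 22 + Q, so Q_t = 9.6. Buyers pay P_b = 50.6; sellers receive P_s = P_b - 19 = 31.6.
CS = (1/2)(Q_t)(89 - P_b) = (1/2)(9.6)(38.4) = 184.32.

184.32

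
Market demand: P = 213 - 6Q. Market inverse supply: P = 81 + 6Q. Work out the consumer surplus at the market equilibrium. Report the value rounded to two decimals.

Setting demand equal to supply, 132 = 12Q, so Q* = 11 and P* = 147.
CS is the area between the demand curve and P* from 0 to Q*: (1/2)(11)(66) = 363.

363.00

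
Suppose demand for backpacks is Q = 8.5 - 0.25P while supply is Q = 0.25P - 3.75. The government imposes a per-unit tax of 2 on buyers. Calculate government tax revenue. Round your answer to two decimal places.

Rewriting demand in inverse form: P = 34 - 4Q.
Rewriting supply in inverse form: P = 15 + 4Q.
Pre-tax equilibrium: 34 - 4Q = 15 + 4Q gives Q* = 2.375, P* = 24.5.
With the tax, buyers' net willingness to pay falls by 2: (34 - 2) - 4Q = 15 + 4Q, so Q_t = 2.125. Buyers pay P_b = 25.5; sellers receive P_s = P_b - 2 = 23.5.
Tax revenue = t x Q_t = 2 x 2.125 = 4.25.

4.25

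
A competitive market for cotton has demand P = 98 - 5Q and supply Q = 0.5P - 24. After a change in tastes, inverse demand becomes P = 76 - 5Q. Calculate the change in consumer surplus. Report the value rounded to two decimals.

Rewriting supply in inverse form: P = 48 + 2Q.
Initial equilibrium: Q_0 = 7.1429, P_0 = 62.2857; CS_0 = (1/2)(7.1429)(35.7143) = 127.551, PS_0 = (1/2)(7.1429)(14.2857) = 51.0204.
New equilibrium: 76 - 5Q = 48 + 2Q gives Q_1 = 4, P_1 = 56; CS_1 = 40, PS_1 = 16.
Change in consumer surplus = 40 - 127.551 = -87.551.

-87.55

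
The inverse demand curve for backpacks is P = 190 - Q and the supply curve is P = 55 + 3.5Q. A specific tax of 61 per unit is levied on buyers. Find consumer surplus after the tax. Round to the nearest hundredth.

135.21

Pre-tax equilibrium: 190 - Q = 55 + 3.5Q gives Q* = 30, P* = 160.
With the tax, buyers' net willingness to pay falls by 61: (190 - 61) - Q = 55 + 3.5Q, so Q_t = 16.4444. Buyers pay P_b = 173.5556; sellers receive P_s = P_b - 61 = 112.5556.
CS = (1/2)(Q_t)(190 - P_b) = (1/2)(16.4444)(16.4444) = 135.2099.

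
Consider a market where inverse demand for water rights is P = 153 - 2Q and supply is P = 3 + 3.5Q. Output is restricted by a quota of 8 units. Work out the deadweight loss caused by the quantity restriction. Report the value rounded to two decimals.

Without the quota, 153 - 2Q = 3 + 3.5Q gives Q* = 27.2727.
At Q = 8 the demand price is 153 - 2(8) = 137 and the supply price is 3 + 3.5(8) = 31.
Deadweight loss is the triangle between the curves from 8 to 27.2727: (1/2)(137 - 31)(27.2727 - 8) = 1021.4545.

1021.45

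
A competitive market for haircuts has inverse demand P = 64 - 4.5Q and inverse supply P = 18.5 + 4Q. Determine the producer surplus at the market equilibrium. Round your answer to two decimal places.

57.31

Set 64 - 4.5Q = 18.5 + 4Q, which gives 45.5 = 8.5Q, so Q* = 5.3529 and P* = 64 - 4.5(5.3529) = 39.9118.
PS is the area between P* and the supply curve from 0 to Q*: (1/2)(5.3529)(21.4118) = 57.308.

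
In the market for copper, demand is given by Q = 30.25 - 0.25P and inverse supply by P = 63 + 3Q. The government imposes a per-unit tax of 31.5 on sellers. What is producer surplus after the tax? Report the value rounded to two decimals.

Rewriting demand in inverse form: P = 121 - 4Q.
Pre-tax equilibrium: 121 - 4Q = 63 + 3Q gives Q* = 8.2857, P* = 87.8571.
A tax on sellers shifts supply up by 31.5: 121 - 4Q = 63 + 3Q + 31.5, so Q_t = 3.7857. Buyers pay P_b = 105.8571; sellers receive P_s = P_b - 31.5 = 74.3571.
Producer surplus is the triangle above supply below P_s: (1/2)(3.7857)(74.3571 - 63) = 21.4974.

21.50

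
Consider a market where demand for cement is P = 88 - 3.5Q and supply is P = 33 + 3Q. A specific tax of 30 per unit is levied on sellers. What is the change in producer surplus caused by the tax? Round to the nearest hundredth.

Pre-tax equilibrium: 88 - 3.5Q = 33 + 3Q gives Q* = 8.4615, P* = 58.3846.
With the tax, sellers need 30 more per unit: 88 - 3.5Q = 33 + 3Q + 30, so Q_t = 3.8462. Buyers pay P_b = 74.5385; sellers receive P_s = P_b - 30 = 44.5385.
PS falls from (1/2)(8.4615)(25.3846) = 107.3964 to (1/2)(3.8462)(11.5385) = 22.1893, a change of -85.2071.

-85.21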